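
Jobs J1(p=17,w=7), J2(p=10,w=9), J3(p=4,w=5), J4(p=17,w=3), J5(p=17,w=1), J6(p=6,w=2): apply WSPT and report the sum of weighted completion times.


WSPT order (by p/w): J3 → J2 → J1 → J6 → J4 → J5
  J3: C=4, w·C=5×4=20
  J2: C=14, w·C=9×14=126
  J1: C=31, w·C=7×31=217
  J6: C=37, w·C=2×37=74
  J4: C=54, w·C=3×54=162
  J5: C=71, w·C=1×71=71
Σ w·C = 670
= 670


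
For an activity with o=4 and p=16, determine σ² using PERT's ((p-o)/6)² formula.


σ² = ((p - o) / 6)² = (p - o)² / 36
= (16 - 4)² / 36
= 12² / 36
= 144 / 36
= 4.0000


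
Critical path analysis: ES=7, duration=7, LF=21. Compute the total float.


EF = ES + duration = 7 + 7 = 14
LS = LF - duration = 21 - 7 = 14
Total Float = LF - EF = 21 - 14
(or LS - ES = 14 - 7)
= 7


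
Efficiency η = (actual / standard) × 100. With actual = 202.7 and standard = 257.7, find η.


Efficiency = (actual / standard) × 100
= (202.7 / 257.7) × 100
= 78.7%


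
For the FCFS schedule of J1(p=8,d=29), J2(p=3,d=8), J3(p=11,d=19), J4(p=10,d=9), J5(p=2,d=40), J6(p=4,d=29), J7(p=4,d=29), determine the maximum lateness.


Lateness per job (L = C - d):
  J1: C=8, d=29, L=-21
  J2: C=11, d=8, L=3
  J3: C=22, d=19, L=3
  J4: C=32, d=9, L=23
  J5: C=34, d=40, L=-6
  J6: C=38, d=29, L=9
  J7: C=42, d=29, L=13
Lmax = max(-21, 3, 3, 23, -6, 9, 13)
= 23


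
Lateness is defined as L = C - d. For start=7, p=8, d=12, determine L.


Completion = 7 + 8 = 15
Lateness = C - d = 15 - 12
= 3


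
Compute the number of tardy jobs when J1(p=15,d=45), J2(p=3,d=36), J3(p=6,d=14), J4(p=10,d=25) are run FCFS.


Completion vs due date:
  J1: C=15, d=45 → on time
  J2: C=18, d=36 → on time
  J3: C=24, d=14 → TARDY
  J4: C=34, d=25 → TARDY
Tardy jobs: J3, J4
Count = 2


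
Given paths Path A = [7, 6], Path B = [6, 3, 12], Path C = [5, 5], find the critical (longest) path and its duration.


Path A: 7 + 6 = 13
Path B: 6 + 3 + 12 = 21
Path C: 5 + 5 = 10
Critical path = longest = max(13, 21, 10)
= 21 (Path B)


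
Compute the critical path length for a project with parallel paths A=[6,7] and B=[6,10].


Path A: 6 + 7 = 13
Path B: 6 + 10 = 16
Critical path = longest = max(13, 16)
= 16 (Path B)


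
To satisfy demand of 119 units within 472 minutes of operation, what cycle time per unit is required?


Cycle time = available time / demand
= 472 / 119
= 3.97 min/unit


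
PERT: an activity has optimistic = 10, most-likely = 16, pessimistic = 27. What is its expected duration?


te = (o + 4m + p) / 6
= (10 + 4×16 + 27) / 6
= (10 + 64 + 27) / 6
= 101 / 6
= 16.83


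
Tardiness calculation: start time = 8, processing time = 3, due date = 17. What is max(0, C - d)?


Completion = start + processing = 8 + 3 = 11
Tardiness = max(0, C - d) = max(0, 11 - 17)
= max(0, -6)
= 0


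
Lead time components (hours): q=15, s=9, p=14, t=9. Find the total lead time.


Lead time = queue + setup + processing + transit
= 15 + 9 + 14 + 9
= 47 hours


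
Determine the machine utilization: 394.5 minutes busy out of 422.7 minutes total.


Utilization = busy / total × 100
= 394.5 / 422.7 × 100
= 93.3%


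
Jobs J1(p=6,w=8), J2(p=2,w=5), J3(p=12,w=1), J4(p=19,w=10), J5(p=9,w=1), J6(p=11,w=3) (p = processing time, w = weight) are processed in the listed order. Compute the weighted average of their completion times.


Completion times:
  J1: C=6, w×C=8×6=48
  J2: C=8, w×C=5×8=40
  J3: C=20, w×C=1×20=20
  J4: C=39, w×C=10×39=390
  J5: C=48, w×C=1×48=48
  J6: C=59, w×C=3×59=177
Sum w×C = 723
Sum w = 28
Weighted avg = 723/28
= 25.82


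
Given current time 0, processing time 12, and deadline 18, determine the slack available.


Slack = due - current_time - processing
= 18 - 0 - 12
= 6


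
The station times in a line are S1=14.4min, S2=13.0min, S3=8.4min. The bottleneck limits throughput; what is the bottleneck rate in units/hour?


Bottleneck = longest station time
Station times: [14.4, 13.0, 8.4]
Max = 14.4 min
Rate = 60 / 14.4
= 4.17 units/hour (bottleneck: 14.4min)


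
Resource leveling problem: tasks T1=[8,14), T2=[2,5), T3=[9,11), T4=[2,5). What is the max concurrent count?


Check each time point for overlaps:
  t=2: 2 tasks active (T2, T4)
Max concurrent = 2


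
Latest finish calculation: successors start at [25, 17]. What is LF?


LF = min of all successor start times
Successors start at: [25, 17]
LF = min(25, 17)
= 17


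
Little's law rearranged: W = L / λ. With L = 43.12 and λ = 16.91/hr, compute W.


Little's law: L = λW → W = L / λ
= 43.12 / 16.91
= 2.55 hours


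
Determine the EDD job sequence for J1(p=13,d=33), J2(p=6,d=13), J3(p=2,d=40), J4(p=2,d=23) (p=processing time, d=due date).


EDD: sort by earliest due date
  J2: d=13, p=6
  J4: d=23, p=2
  J1: d=33, p=13
  J3: d=40, p=2
Order: J2 → J4 → J1 → J3


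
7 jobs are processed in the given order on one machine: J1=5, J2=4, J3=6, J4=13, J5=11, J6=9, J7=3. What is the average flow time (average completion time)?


Completion times:
  J1: completes at 5
  J2: completes at 9
  J3: completes at 15
  J4: completes at 28
  J5: completes at 39
  J6: completes at 48
  J7: completes at 51
Sum = 195
Average = 195/7
= 27.86


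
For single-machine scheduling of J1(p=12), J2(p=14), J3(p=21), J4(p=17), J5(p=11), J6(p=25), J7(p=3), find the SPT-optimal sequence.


SPT: sort by shortest processing time
  J7: p=3
  J5: p=11
  J1: p=12
  J2: p=14
  J4: p=17
  J3: p=21
  J6: p=25
Order: J7 → J5 → J1 → J2 → J4 → J3 → J6


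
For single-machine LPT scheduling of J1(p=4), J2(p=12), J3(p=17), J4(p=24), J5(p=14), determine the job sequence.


LPT: sort by longest processing time first
  J4: p=24
  J3: p=17
  J5: p=14
  J2: p=12
  J1: p=4
Order: J4 → J3 → J5 → J2 → J1


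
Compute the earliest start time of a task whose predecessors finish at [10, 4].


ES = max of all predecessor completion times
Predecessors: [10, 4]
ES = max(10, 4)
= 10


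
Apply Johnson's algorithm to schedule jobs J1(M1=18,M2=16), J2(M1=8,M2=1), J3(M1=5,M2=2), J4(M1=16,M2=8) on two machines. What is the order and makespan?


Johnson's rule:
Group 1 (M1≤M2, sort by M1): []
Group 2 (M1>M2, sort desc M2): ['J1', 'J4', 'J3', 'J2']
Sequence: J1 → J4 → J3 → J2
Makespan calculation:
  J1: M1 done=18, M2 done=34
  J4: M1 done=34, M2 done=42
  J3: M1 done=39, M2 done=44
  J2: M1 done=47, M2 done=48
= Sequence: J1 → J4 → J3 → J2, Makespan: 48


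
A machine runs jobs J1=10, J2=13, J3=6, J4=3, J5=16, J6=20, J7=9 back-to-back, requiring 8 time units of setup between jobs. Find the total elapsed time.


Makespan = Σ processing + (n-1) × setup
= (10 + 13 + 6 + 3 + 16 + 20 + 9) + (7-1)×8
= 77 + 48
= 125 time units


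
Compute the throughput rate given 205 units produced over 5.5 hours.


Throughput = units / time
= 205 / 5.5
= 37.3 units/hour


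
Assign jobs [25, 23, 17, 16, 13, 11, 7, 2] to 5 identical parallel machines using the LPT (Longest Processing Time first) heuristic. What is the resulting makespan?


Jobs (LPT sorted): [25, 23, 17, 16, 13, 11, 7, 2]
Machines: 5
  J=25 → Machine 1 (load: 0+25=25)
  J=23 → Machine 2 (load: 0+23=23)
  J=17 → Machine 3 (load: 0+17=17)
  J=16 → Machine 4 (load: 0+16=16)
  J=13 → Machine 5 (load: 0+13=13)
  J=11 → Machine 5 (load: 13+11=24)
  J=7 → Machine 4 (load: 16+7=23)
  J=2 → Machine 3 (load: 17+2=19)
Machine loads: [25, 23, 19, 23, 24]
Makespan = max = 25 time units


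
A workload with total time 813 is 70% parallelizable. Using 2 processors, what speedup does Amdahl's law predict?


Amdahl's law: T_p = T × ((1-p) + p/N)
= 813 × ((1-0.7) + 0.7/2)
= 813 × (0.30 + 0.3500)
= 813 × 0.6500
= 528.45
Speedup = 813/528.45
= 1.54×


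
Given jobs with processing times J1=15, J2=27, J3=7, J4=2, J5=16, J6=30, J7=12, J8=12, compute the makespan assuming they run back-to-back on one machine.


Sequential makespan: sum all processing times
= 15 + 27 + 7 + 2 + 16 + 30 + 12 + 12
= 121 time units


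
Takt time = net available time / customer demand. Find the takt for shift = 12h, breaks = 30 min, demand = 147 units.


Available = 12×60 - 30 = 690 min
Takt time = 690 / 147
= 4.69 min/unit


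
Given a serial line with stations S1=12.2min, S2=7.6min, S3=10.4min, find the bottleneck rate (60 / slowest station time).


Bottleneck = longest station time
Station times: [12.2, 7.6, 10.4]
Max = 12.2 min
Rate = 60 / 12.2
= 4.92 units/hour (bottleneck: 12.2min)


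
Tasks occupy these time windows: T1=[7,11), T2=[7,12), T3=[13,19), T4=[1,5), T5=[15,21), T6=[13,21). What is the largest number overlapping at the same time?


Check each time point for overlaps:
  t=15: 3 tasks active (T3, T5, T6)
Max concurrent = 3


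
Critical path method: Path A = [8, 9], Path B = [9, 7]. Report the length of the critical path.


Path A: 8 + 9 = 17
Path B: 9 + 7 = 16
Critical path = longest = max(17, 16)
= 17 (Path A)


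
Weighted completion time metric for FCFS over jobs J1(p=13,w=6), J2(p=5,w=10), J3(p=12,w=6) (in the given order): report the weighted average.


Completion times:
  J1: C=13, w×C=6×13=78
  J2: C=18, w×C=10×18=180
  J3: C=30, w×C=6×30=180
Sum w×C = 438
Sum w = 22
Weighted avg = 438/22
= 19.91


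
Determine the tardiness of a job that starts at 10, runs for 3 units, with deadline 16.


Completion = start + processing = 10 + 3 = 13
Tardiness = max(0, C - d) = max(0, 13 - 16)
= max(0, -3)
= 0


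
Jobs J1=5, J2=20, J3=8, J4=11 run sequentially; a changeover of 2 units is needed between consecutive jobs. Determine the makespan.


Makespan = Σ processing + (n-1) × setup
= (5 + 20 + 8 + 11) + (4-1)×2
= 44 + 6
= 50 time units


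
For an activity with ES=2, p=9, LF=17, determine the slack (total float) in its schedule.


EF = ES + duration = 2 + 9 = 11
LS = LF - duration = 17 - 9 = 8
Total Float = LF - EF = 17 - 11
(or LS - ES = 8 - 2)
= 6


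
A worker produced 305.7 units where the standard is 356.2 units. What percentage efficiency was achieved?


Efficiency = (actual / standard) × 100
= (305.7 / 356.2) × 100
= 85.8%


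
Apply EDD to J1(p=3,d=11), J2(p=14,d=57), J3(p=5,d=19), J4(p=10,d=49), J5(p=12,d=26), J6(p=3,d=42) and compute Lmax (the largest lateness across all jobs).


EDD order: J1 → J3 → J5 → J6 → J4 → J2
Completion and lateness:
  J1: C=3, d=11, L=3-11=-8
  J3: C=8, d=19, L=8-19=-11
  J5: C=20, d=26, L=20-26=-6
  J6: C=23, d=42, L=23-42=-19
  J4: C=33, d=49, L=33-49=-16
  J2: C=47, d=57, L=47-57=-10
Lmax = max(-8, -11, -6, -19, -16, -10)
= -6


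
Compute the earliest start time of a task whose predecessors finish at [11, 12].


ES = max of all predecessor completion times
Predecessors: [11, 12]
ES = max(11, 12)
= 12


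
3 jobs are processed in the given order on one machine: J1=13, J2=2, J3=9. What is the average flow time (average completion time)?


Completion times:
  J1: completes at 13
  J2: completes at 15
  J3: completes at 24
Sum = 52
Average = 52/3
= 17.33


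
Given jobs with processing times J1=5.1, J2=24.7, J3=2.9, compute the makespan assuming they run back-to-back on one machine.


Sequential makespan: sum all processing times
= 5.1 + 24.7 + 2.9
= 32.7 time units


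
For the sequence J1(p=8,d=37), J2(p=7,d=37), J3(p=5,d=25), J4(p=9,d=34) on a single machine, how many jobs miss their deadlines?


Completion vs due date:
  J1: C=8, d=37 → on time
  J2: C=15, d=37 → on time
  J3: C=20, d=25 → on time
  J4: C=29, d=34 → on time
Tardy jobs: none
Count = 0


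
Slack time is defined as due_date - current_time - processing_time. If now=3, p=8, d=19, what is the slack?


Slack = due - current_time - processing
= 19 - 3 - 8
= 8


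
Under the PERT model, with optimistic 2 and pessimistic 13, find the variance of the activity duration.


σ² = ((p - o) / 6)² = (p - o)² / 36
= (13 - 2)² / 36
= 11² / 36
= 121 / 36
= 3.3611


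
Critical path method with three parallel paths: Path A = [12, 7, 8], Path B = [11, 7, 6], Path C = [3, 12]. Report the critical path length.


Path A: 12 + 7 + 8 = 27
Path B: 11 + 7 + 6 = 24
Path C: 3 + 12 = 15
Critical path = longest = max(27, 24, 15)
= 27 (Path A)


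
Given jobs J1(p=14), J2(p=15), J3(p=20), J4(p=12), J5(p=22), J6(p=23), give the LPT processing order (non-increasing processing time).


LPT: sort by longest processing time first
  J6: p=23
  J5: p=22
  J3: p=20
  J2: p=15
  J1: p=14
  J4: p=12
Order: J6 → J5 → J3 → J2 → J1 → J4


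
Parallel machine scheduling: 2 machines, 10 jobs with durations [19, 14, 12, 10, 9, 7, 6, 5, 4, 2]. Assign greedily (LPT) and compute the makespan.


Jobs (LPT sorted): [19, 14, 12, 10, 9, 7, 6, 5, 4, 2]
Machines: 2
  J=19 → Machine 1 (load: 0+19=19)
  J=14 → Machine 2 (load: 0+14=14)
  J=12 → Machine 2 (load: 14+12=26)
  J=10 → Machine 1 (load: 19+10=29)
  J=9 → Machine 2 (load: 26+9=35)
  J=7 → Machine 1 (load: 29+7=36)
  J=6 → Machine 2 (load: 35+6=41)
  J=5 → Machine 1 (load: 36+5=41)
  J=4 → Machine 1 (load: 41+4=45)
  J=2 → Machine 2 (load: 41+2=43)
Machine loads: [45, 43]
Makespan = max = 45 time units


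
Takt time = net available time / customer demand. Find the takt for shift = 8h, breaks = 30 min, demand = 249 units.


Available = 8×60 - 30 = 450 min
Takt time = 450 / 249
= 1.81 min/unit


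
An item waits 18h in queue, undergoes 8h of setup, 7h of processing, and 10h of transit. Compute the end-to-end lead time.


Lead time = queue + setup + processing + transit
= 18 + 8 + 7 + 10
= 43 hours


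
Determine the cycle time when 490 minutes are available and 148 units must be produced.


Cycle time = available time / demand
= 490 / 148
= 3.31 min/unit


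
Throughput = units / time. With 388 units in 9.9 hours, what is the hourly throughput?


Throughput = units / time
= 388 / 9.9
= 39.2 units/hour


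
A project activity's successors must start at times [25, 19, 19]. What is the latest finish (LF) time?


LF = min of all successor start times
Successors start at: [25, 19, 19]
LF = min(25, 19, 19)
= 19


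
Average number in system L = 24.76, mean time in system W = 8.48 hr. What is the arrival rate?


Little's law: L = λW → λ = L / W
= 24.76 / 8.48
= 2.92 per hour


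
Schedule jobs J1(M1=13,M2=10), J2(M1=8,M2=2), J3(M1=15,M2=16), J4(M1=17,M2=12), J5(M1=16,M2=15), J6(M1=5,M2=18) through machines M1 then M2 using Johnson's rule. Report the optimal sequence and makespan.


Johnson's rule:
Group 1 (M1≤M2, sort by M1): ['J6', 'J3']
Group 2 (M1>M2, sort desc M2): ['J5', 'J4', 'J1', 'J2']
Sequence: J6 → J3 → J5 → J4 → J1 → J2
Makespan calculation:
  J6: M1 done=5, M2 done=23
  J3: M1 done=20, M2 done=39
  J5: M1 done=36, M2 done=54
  J4: M1 done=53, M2 done=66
  J1: M1 done=66, M2 done=76
  J2: M1 done=74, M2 done=78
= Sequence: J6 → J3 → J5 → J4 → J1 → J2, Makespan: 78


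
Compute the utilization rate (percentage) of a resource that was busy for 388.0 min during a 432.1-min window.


Utilization = busy / total × 100
= 388.0 / 432.1 × 100
= 89.8%


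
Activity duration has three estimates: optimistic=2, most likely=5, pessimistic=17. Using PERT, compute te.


te = (o + 4m + p) / 6
= (2 + 4×5 + 17) / 6
= (2 + 20 + 17) / 6
= 39 / 6
= 6.50


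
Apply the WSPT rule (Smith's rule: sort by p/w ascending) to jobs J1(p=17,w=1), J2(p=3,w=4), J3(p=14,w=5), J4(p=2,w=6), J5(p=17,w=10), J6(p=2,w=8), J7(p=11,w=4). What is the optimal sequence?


WSPT (Smith's rule): sort by p/w ascending
  J6: p/w = 2/8 = 0.250
  J4: p/w = 2/6 = 0.333
  J2: p/w = 3/4 = 0.750
  J5: p/w = 17/10 = 1.700
  J7: p/w = 11/4 = 2.750
  J3: p/w = 14/5 = 2.800
  J1: p/w = 17/1 = 17.000
Order: J6 → J4 → J2 → J5 → J7 → J3 → J1


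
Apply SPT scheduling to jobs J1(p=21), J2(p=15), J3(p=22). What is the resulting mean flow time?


SPT order: J2 → J1 → J3
Completion times:
  J2: C=15
  J1: C=36
  J3: C=58
Sum = 109, n = 3
Mean flow = 109/3
= 36.33


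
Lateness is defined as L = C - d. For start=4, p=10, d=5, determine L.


Completion = 4 + 10 = 14
Lateness = C - d = 14 - 5
= 9


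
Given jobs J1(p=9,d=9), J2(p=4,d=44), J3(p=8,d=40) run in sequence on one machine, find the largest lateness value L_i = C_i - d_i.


Lateness per job (L = C - d):
  J1: C=9, d=9, L=0
  J2: C=13, d=44, L=-31
  J3: C=21, d=40, L=-19
Lmax = max(0, -31, -19)
= 0


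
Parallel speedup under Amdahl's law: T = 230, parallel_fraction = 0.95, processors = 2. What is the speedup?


Amdahl's law: T_p = T × ((1-p) + p/N)
= 230 × ((1-0.95) + 0.95/2)
= 230 × (0.05 + 0.4750)
= 230 × 0.5250
= 120.75
Speedup = 230/120.75
= 1.90×


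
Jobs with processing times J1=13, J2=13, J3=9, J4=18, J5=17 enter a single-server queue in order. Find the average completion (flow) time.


Completion times:
  J1: completes at 13
  J2: completes at 26
  J3: completes at 35
  J4: completes at 53
  J5: completes at 70
Sum = 197
Average = 197/5
= 39.40


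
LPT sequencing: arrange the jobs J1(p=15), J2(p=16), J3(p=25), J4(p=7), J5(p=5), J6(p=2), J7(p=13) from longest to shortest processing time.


LPT: sort by longest processing time first
  J3: p=25
  J2: p=16
  J1: p=15
  J7: p=13
  J4: p=7
  J5: p=5
  J6: p=2
Order: J3 → J2 → J1 → J7 → J4 → J5 → J6


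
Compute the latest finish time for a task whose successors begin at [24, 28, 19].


LF = min of all successor start times
Successors start at: [24, 28, 19]
LF = min(24, 28, 19)
= 19


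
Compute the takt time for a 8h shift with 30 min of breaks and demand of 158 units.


Available = 8×60 - 30 = 450 min
Takt time = 450 / 158
= 2.85 min/unit


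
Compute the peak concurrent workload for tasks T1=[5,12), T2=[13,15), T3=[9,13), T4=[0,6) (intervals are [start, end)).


Check each time point for overlaps:
  t=5: 2 tasks active (T1, T4)
Max concurrent = 2


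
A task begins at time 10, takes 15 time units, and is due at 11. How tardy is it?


Completion = start + processing = 10 + 15 = 25
Tardiness = max(0, C - d) = max(0, 25 - 11)
= max(0, 14)
= 14


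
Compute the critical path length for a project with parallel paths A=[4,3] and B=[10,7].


Path A: 4 + 3 = 7
Path B: 10 + 7 = 17
Critical path = longest = max(7, 17)
= 17 (Path B)


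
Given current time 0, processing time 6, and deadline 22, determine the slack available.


Slack = due - current_time - processing
= 22 - 0 - 6
= 16


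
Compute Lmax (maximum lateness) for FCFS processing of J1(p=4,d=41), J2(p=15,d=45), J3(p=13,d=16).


Lateness per job (L = C - d):
  J1: C=4, d=41, L=-37
  J2: C=19, d=45, L=-26
  J3: C=32, d=16, L=16
Lmax = max(-37, -26, 16)
= 16


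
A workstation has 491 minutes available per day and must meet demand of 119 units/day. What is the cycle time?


Cycle time = available time / demand
= 491 / 119
= 4.13 min/unit


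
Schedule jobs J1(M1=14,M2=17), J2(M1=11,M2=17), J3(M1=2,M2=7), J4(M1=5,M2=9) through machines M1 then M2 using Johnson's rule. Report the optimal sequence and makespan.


Johnson's rule:
Group 1 (M1≤M2, sort by M1): ['J3', 'J4', 'J2', 'J1']
Group 2 (M1>M2, sort desc M2): []
Sequence: J3 → J4 → J2 → J1
Makespan calculation:
  J3: M1 done=2, M2 done=9
  J4: M1 done=7, M2 done=18
  J2: M1 done=18, M2 done=35
  J1: M1 done=32, M2 done=52
= Sequence: J3 → J4 → J2 → J1, Makespan: 52


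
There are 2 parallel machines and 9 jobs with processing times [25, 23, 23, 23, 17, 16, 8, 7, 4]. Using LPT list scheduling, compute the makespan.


Jobs (LPT sorted): [25, 23, 23, 23, 17, 16, 8, 7, 4]
Machines: 2
  J=25 → Machine 1 (load: 0+25=25)
  J=23 → Machine 2 (load: 0+23=23)
  J=23 → Machine 2 (load: 23+23=46)
  J=23 → Machine 1 (load: 25+23=48)
  J=17 → Machine 2 (load: 46+17=63)
  J=16 → Machine 1 (load: 48+16=64)
  J=8 → Machine 2 (load: 63+8=71)
  J=7 → Machine 1 (load: 64+7=71)
  J=4 → Machine 1 (load: 71+4=75)
Machine loads: [75, 71]
Makespan = max = 75 time units


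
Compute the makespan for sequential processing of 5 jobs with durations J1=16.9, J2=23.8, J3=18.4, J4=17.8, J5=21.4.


Sequential makespan: sum all processing times
= 16.9 + 23.8 + 18.4 + 17.8 + 21.4
= 98.3 time units


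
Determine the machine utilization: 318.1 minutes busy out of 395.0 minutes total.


Utilization = busy / total × 100
= 318.1 / 395.0 × 100
= 80.5%


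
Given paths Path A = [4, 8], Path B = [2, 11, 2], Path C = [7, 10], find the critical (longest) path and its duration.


Path A: 4 + 8 = 12
Path B: 2 + 11 + 2 = 15
Path C: 7 + 10 = 17
Critical path = longest = max(12, 15, 17)
= 17 (Path C)


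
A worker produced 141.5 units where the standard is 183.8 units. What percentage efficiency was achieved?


Efficiency = (actual / standard) × 100
= (141.5 / 183.8) × 100
= 77.0%


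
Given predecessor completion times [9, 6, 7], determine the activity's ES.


ES = max of all predecessor completion times
Predecessors: [9, 6, 7]
ES = max(9, 6, 7)
= 9


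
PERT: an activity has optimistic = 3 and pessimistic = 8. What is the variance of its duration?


σ² = ((p - o) / 6)² = (p - o)² / 36
= (8 - 3)² / 36
= 5² / 36
= 25 / 36
= 0.6944


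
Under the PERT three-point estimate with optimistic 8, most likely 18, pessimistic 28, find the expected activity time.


te = (o + 4m + p) / 6
= (8 + 4×18 + 28) / 6
= (8 + 72 + 28) / 6
= 108 / 6
= 18.00


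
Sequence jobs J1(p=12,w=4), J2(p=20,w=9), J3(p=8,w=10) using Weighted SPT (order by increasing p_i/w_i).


WSPT (Smith's rule): sort by p/w ascending
  J3: p/w = 8/10 = 0.800
  J2: p/w = 20/9 = 2.222
  J1: p/w = 12/4 = 3.000
Order: J3 → J2 → J1


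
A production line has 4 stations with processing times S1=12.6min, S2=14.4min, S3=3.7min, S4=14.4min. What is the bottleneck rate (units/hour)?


Bottleneck = longest station time
Station times: [12.6, 14.4, 3.7, 14.4]
Max = 14.4 min
Rate = 60 / 14.4
= 4.17 units/hour (bottleneck: 14.4min)


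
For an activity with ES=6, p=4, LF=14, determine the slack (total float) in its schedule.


EF = ES + duration = 6 + 4 = 10
LS = LF - duration = 14 - 4 = 10
Total Float = LF - EF = 14 - 10
(or LS - ES = 10 - 6)
= 4


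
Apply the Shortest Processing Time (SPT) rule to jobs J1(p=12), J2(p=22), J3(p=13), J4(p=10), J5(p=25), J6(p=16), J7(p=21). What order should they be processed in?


SPT: sort by shortest processing time
  J4: p=10
  J1: p=12
  J3: p=13
  J6: p=16
  J7: p=21
  J2: p=22
  J5: p=25
Order: J4 → J1 → J3 → J6 → J7 → J2 → J5


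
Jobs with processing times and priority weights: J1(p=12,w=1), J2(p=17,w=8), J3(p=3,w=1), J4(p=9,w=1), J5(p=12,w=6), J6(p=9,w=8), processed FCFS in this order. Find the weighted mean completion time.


Completion times:
  J1: C=12, w×C=1×12=12
  J2: C=29, w×C=8×29=232
  J3: C=32, w×C=1×32=32
  J4: C=41, w×C=1×41=41
  J5: C=53, w×C=6×53=318
  J6: C=62, w×C=8×62=496
Sum w×C = 1131
Sum w = 25
Weighted avg = 1131/25
= 45.24


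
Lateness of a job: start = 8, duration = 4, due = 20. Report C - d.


Completion = 8 + 4 = 12
Lateness = C - d = 12 - 20
= -8


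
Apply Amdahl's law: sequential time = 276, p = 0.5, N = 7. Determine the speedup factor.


Amdahl's law: T_p = T × ((1-p) + p/N)
= 276 × ((1-0.5) + 0.5/7)
= 276 × (0.50 + 0.0714)
= 276 × 0.5714
= 157.71
Speedup = 276/157.71
= 1.75×


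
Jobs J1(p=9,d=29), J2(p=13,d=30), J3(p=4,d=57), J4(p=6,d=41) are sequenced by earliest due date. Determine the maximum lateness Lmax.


EDD order: J1 → J2 → J4 → J3
Completion and lateness:
  J1: C=9, d=29, L=9-29=-20
  J2: C=22, d=30, L=22-30=-8
  J4: C=28, d=41, L=28-41=-13
  J3: C=32, d=57, L=32-57=-25
Lmax = max(-20, -8, -13, -25)
= -8


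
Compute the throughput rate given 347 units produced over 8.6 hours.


Throughput = units / time
= 347 / 8.6
= 40.3 units/hour


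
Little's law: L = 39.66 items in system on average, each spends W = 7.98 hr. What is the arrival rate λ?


Little's law: L = λW → λ = L / W
= 39.66 / 7.98
= 4.97 per hour


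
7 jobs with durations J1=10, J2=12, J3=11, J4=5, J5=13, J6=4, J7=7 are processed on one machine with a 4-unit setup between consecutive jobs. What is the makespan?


Makespan = Σ processing + (n-1) × setup
= (10 + 12 + 11 + 5 + 13 + 4 + 7) + (7-1)×4
= 62 + 24
= 86 time units


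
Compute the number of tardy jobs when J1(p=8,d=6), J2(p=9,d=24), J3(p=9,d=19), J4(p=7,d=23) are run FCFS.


Completion vs due date:
  J1: C=8, d=6 → TARDY
  J2: C=17, d=24 → on time
  J3: C=26, d=19 → TARDY
  J4: C=33, d=23 → TARDY
Tardy jobs: J1, J3, J4
Count = 3


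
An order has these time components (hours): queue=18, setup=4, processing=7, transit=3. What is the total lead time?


Lead time = queue + setup + processing + transit
= 18 + 4 + 7 + 3
= 32 hours


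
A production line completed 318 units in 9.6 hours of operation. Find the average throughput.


Throughput = units / time
= 318 / 9.6
= 33.1 units/hour


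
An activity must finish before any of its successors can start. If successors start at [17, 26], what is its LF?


LF = min of all successor start times
Successors start at: [17, 26]
LF = min(17, 26)
= 17


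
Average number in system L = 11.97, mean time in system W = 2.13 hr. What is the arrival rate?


Little's law: L = λW → λ = L / W
= 11.97 / 2.13
= 5.62 per hour


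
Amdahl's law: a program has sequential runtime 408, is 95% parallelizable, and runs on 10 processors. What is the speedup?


Amdahl's law: T_p = T × ((1-p) + p/N)
= 408 × ((1-0.95) + 0.95/10)
= 408 × (0.05 + 0.0950)
= 408 × 0.1450
= 59.16
Speedup = 408/59.16
= 6.90×


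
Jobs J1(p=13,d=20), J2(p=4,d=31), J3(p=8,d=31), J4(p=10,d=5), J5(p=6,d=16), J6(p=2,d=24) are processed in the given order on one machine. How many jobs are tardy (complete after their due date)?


Completion vs due date:
  J1: C=13, d=20 → on time
  J2: C=17, d=31 → on time
  J3: C=25, d=31 → on time
  J4: C=35, d=5 → TARDY
  J5: C=41, d=16 → TARDY
  J6: C=43, d=24 → TARDY
Tardy jobs: J4, J5, J6
Count = 3


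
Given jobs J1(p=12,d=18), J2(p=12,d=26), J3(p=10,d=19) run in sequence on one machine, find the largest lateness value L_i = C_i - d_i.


Lateness per job (L = C - d):
  J1: C=12, d=18, L=-6
  J2: C=24, d=26, L=-2
  J3: C=34, d=19, L=15
Lmax = max(-6, -2, 15)
= 15


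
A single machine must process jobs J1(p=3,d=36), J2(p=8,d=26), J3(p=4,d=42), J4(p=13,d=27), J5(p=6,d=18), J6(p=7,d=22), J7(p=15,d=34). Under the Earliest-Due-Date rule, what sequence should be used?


EDD: sort by earliest due date
  J5: d=18, p=6
  J6: d=22, p=7
  J2: d=26, p=8
  J4: d=27, p=13
  J7: d=34, p=15
  J1: d=36, p=3
  J3: d=42, p=4
Order: J5 → J6 → J2 → J4 → J7 → J1 → J3


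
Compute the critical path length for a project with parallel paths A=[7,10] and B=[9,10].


Path A: 7 + 10 = 17
Path B: 9 + 10 = 19
Critical path = longest = max(17, 19)
= 19 (Path B)


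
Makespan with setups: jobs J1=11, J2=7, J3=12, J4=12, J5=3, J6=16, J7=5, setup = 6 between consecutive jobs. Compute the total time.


Makespan = Σ processing + (n-1) × setup
= (11 + 7 + 12 + 12 + 3 + 16 + 5) + (7-1)×6
= 66 + 36
= 102 time units


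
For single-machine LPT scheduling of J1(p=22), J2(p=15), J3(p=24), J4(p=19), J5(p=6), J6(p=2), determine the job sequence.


LPT: sort by longest processing time first
  J3: p=24
  J1: p=22
  J4: p=19
  J2: p=15
  J5: p=6
  J6: p=2
Order: J3 → J1 → J4 → J2 → J5 → J6


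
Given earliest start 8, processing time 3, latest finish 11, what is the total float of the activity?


EF = ES + duration = 8 + 3 = 11
LS = LF - duration = 11 - 3 = 8
Total Float = LF - EF = 11 - 11
(or LS - ES = 8 - 8)
= 0


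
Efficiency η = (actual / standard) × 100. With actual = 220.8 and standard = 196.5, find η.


Efficiency = (actual / standard) × 100
= (220.8 / 196.5) × 100
= 112.4%


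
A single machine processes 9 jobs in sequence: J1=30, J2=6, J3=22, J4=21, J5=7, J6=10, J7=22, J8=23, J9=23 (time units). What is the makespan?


Sequential makespan: sum all processing times
= 30 + 6 + 22 + 21 + 7 + 10 + 22 + 23 + 23
= 164 time units


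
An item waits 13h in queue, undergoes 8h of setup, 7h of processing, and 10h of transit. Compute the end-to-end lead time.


Lead time = queue + setup + processing + transit
= 13 + 8 + 7 + 10
= 38 hours


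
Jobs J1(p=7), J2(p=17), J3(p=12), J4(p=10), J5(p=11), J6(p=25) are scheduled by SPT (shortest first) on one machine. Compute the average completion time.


SPT order: J1 → J4 → J5 → J3 → J2 → J6
Completion times:
  J1: C=7
  J4: C=17
  J5: C=28
  J3: C=40
  J2: C=57
  J6: C=82
Sum = 231, n = 6
Mean flow = 231/6
= 38.50


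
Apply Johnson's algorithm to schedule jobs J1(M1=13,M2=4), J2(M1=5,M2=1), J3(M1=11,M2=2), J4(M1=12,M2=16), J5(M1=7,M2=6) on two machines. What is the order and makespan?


Johnson's rule:
Group 1 (M1≤M2, sort by M1): ['J4']
Group 2 (M1>M2, sort desc M2): ['J5', 'J1', 'J3', 'J2']
Sequence: J4 → J5 → J1 → J3 → J2
Makespan calculation:
  J4: M1 done=12, M2 done=28
  J5: M1 done=19, M2 done=34
  J1: M1 done=32, M2 done=38
  J3: M1 done=43, M2 done=45
  J2: M1 done=48, M2 done=49
= Sequence: J4 → J5 → J1 → J3 → J2, Makespan: 49


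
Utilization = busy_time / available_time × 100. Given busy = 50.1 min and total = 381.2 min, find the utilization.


Utilization = busy / total × 100
= 50.1 / 381.2 × 100
= 13.1%


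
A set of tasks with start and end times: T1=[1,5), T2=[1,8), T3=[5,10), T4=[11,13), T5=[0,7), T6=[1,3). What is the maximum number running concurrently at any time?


Check each time point for overlaps:
  t=1: 4 tasks active (T1, T2, T5, T6)
Max concurrent = 4


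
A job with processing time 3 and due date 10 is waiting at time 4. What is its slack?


Slack = due - current_time - processing
= 10 - 4 - 3
= 3


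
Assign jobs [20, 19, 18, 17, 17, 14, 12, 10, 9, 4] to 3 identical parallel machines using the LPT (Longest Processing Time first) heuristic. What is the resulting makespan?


Jobs (LPT sorted): [20, 19, 18, 17, 17, 14, 12, 10, 9, 4]
Machines: 3
  J=20 → Machine 1 (load: 0+20=20)
  J=19 → Machine 2 (load: 0+19=19)
  J=18 → Machine 3 (load: 0+18=18)
  J=17 → Machine 3 (load: 18+17=35)
  J=17 → Machine 2 (load: 19+17=36)
  J=14 → Machine 1 (load: 20+14=34)
  J=12 → Machine 1 (load: 34+12=46)
  J=10 → Machine 3 (load: 35+10=45)
  J=9 → Machine 2 (load: 36+9=45)
  J=4 → Machine 2 (load: 45+4=49)
Machine loads: [46, 49, 45]
Makespan = max = 49 time units


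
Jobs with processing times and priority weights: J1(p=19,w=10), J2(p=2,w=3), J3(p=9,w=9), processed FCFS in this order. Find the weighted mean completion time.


Completion times:
  J1: C=19, w×C=10×19=190
  J2: C=21, w×C=3×21=63
  J3: C=30, w×C=9×30=270
Sum w×C = 523
Sum w = 22
Weighted avg = 523/22
= 23.77


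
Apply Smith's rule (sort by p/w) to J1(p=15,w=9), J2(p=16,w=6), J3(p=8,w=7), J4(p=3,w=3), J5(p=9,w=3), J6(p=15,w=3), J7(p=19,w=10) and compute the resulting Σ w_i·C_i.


WSPT order (by p/w): J4 → J3 → J1 → J7 → J2 → J5 → J6
  J4: C=3, w·C=3×3=9
  J3: C=11, w·C=7×11=77
  J1: C=26, w·C=9×26=234
  J7: C=45, w·C=10×45=450
  J2: C=61, w·C=6×61=366
  J5: C=70, w·C=3×70=210
  J6: C=85, w·C=3×85=255
Σ w·C = 1601
= 1601


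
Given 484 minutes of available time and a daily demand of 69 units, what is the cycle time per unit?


Cycle time = available time / demand
= 484 / 69
= 7.01 min/unit


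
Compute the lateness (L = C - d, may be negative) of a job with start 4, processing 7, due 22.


Completion = 4 + 7 = 11
Lateness = C - d = 11 - 22
= -11


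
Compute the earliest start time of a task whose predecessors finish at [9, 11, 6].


ES = max of all predecessor completion times
Predecessors: [9, 11, 6]
ES = max(9, 11, 6)
= 11


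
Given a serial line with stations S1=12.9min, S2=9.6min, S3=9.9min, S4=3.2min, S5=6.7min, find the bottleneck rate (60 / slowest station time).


Bottleneck = longest station time
Station times: [12.9, 9.6, 9.9, 3.2, 6.7]
Max = 12.9 min
Rate = 60 / 12.9
= 4.65 units/hour (bottleneck: 12.9min)


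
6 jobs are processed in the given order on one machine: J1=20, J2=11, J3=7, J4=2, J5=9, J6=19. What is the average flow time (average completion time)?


Completion times:
  J1: completes at 20
  J2: completes at 31
  J3: completes at 38
  J4: completes at 40
  J5: completes at 49
  J6: completes at 68
Sum = 246
Average = 246/6
= 41.00


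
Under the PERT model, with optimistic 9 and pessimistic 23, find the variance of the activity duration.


σ² = ((p - o) / 6)² = (p - o)² / 36
= (23 - 9)² / 36
= 14² / 36
= 196 / 36
= 5.4444


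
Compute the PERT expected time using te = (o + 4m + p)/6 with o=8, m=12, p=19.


te = (o + 4m + p) / 6
= (8 + 4×12 + 19) / 6
= (8 + 48 + 19) / 6
= 75 / 6
= 12.50


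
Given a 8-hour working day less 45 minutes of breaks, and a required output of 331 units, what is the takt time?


Available = 8×60 - 45 = 435 min
Takt time = 435 / 331
= 1.31 min/unit


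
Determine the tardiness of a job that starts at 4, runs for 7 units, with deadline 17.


Completion = start + processing = 4 + 7 = 11
Tardiness = max(0, C - d) = max(0, 11 - 17)
= max(0, -6)
= 0


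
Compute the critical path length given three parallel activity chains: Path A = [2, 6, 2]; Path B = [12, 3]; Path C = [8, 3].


Path A: 2 + 6 + 2 = 10
Path B: 12 + 3 = 15
Path C: 8 + 3 = 11
Critical path = longest = max(10, 15, 11)
= 15 (Path B)


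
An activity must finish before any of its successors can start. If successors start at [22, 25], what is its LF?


LF = min of all successor start times
Successors start at: [22, 25]
LF = min(22, 25)
= 22


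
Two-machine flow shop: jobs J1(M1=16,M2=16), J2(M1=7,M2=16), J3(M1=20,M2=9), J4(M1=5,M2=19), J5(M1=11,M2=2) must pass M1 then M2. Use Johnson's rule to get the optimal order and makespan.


Johnson's rule:
Group 1 (M1≤M2, sort by M1): ['J4', 'J2', 'J1']
Group 2 (M1>M2, sort desc M2): ['J3', 'J5']
Sequence: J4 → J2 → J1 → J3 → J5
Makespan calculation:
  J4: M1 done=5, M2 done=24
  J2: M1 done=12, M2 done=40
  J1: M1 done=28, M2 done=56
  J3: M1 done=48, M2 done=65
  J5: M1 done=59, M2 done=67
= Sequence: J4 → J2 → J1 → J3 → J5, Makespan: 67


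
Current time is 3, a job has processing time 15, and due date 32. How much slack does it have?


Slack = due - current_time - processing
= 32 - 3 - 15
= 14


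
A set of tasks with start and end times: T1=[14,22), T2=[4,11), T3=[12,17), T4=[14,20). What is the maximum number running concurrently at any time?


Check each time point for overlaps:
  t=14: 3 tasks active (T1, T3, T4)
Max concurrent = 3


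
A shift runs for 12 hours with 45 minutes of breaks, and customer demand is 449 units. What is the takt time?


Available = 12×60 - 45 = 675 min
Takt time = 675 / 449
= 1.50 min/unit


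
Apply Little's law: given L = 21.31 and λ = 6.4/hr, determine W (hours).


Little's law: L = λW → W = L / λ
= 21.31 / 6.4
= 3.33 hours


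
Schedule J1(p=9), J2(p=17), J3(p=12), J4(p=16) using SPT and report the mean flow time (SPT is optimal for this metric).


SPT order: J1 → J3 → J4 → J2
Completion times:
  J1: C=9
  J3: C=21
  J4: C=37
  J2: C=54
Sum = 121, n = 4
Mean flow = 121/4
= 30.25


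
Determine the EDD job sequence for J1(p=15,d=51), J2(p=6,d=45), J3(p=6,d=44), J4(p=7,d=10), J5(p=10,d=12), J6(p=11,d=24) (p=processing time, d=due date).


EDD: sort by earliest due date
  J4: d=10, p=7
  J5: d=12, p=10
  J6: d=24, p=11
  J3: d=44, p=6
  J2: d=45, p=6
  J1: d=51, p=15
Order: J4 → J5 → J6 → J3 → J2 → J1


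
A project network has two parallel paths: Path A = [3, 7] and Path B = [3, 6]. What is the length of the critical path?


Path A: 3 + 7 = 10
Path B: 3 + 6 = 9
Critical path = longest = max(10, 9)
= 10 (Path A)


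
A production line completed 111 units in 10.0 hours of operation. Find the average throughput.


Throughput = units / time
= 111 / 10.0
= 11.1 units/hour


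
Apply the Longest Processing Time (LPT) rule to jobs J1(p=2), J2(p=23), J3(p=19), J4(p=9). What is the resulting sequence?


LPT: sort by longest processing time first
  J2: p=23
  J3: p=19
  J4: p=9
  J1: p=2
Order: J2 → J3 → J4 → J1


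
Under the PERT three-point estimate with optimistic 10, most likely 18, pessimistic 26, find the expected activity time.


te = (o + 4m + p) / 6
= (10 + 4×18 + 26) / 6
= (10 + 72 + 26) / 6
= 108 / 6
= 18.00


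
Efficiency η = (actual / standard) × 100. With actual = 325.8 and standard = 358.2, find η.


Efficiency = (actual / standard) × 100
= (325.8 / 358.2) × 100
= 91.0%


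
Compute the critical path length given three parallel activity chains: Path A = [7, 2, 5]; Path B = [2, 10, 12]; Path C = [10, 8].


Path A: 7 + 2 + 5 = 14
Path B: 2 + 10 + 12 = 24
Path C: 10 + 8 = 18
Critical path = longest = max(14, 24, 18)
= 24 (Path B)


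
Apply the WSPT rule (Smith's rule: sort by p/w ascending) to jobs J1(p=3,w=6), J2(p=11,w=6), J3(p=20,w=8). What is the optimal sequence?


WSPT (Smith's rule): sort by p/w ascending
  J1: p/w = 3/6 = 0.500
  J2: p/w = 11/6 = 1.833
  J3: p/w = 20/8 = 2.500
Order: J1 → J2 → J3


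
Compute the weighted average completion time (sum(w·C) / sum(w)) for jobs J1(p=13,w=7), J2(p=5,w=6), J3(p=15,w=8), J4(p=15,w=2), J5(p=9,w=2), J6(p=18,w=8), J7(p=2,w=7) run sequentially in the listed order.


Completion times:
  J1: C=13, w×C=7×13=91
  J2: C=18, w×C=6×18=108
  J3: C=33, w×C=8×33=264
  J4: C=48, w×C=2×48=96
  J5: C=57, w×C=2×57=114
  J6: C=75, w×C=8×75=600
  J7: C=77, w×C=7×77=539
Sum w×C = 1812
Sum w = 40
Weighted avg = 1812/40
= 45.30


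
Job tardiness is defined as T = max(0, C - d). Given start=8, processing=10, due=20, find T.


Completion = start + processing = 8 + 10 = 18
Tardiness = max(0, C - d) = max(0, 18 - 20)
= max(0, -2)
= 0


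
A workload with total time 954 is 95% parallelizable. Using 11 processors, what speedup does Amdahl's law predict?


Amdahl's law: T_p = T × ((1-p) + p/N)
= 954 × ((1-0.95) + 0.95/11)
= 954 × (0.05 + 0.0864)
= 954 × 0.1364
= 130.09
Speedup = 954/130.09
= 7.33×


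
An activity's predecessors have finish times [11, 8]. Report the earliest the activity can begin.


ES = max of all predecessor completion times
Predecessors: [11, 8]
ES = max(11, 8)
= 11


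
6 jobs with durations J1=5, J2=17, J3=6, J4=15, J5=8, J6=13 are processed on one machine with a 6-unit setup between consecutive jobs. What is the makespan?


Makespan = Σ processing + (n-1) × setup
= (5 + 17 + 6 + 15 + 8 + 13) + (6-1)×6
= 64 + 30
= 94 time units


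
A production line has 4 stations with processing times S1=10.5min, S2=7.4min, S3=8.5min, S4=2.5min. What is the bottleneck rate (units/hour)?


Bottleneck = longest station time
Station times: [10.5, 7.4, 8.5, 2.5]
Max = 10.5 min
Rate = 60 / 10.5
= 5.71 units/hour (bottleneck: 10.5min)


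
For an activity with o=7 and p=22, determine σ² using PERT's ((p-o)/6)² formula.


σ² = ((p - o) / 6)² = (p - o)² / 36
= (22 - 7)² / 36
= 15² / 36
= 225 / 36
= 6.2500


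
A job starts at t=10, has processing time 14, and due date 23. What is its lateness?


Completion = 10 + 14 = 24
Lateness = C - d = 24 - 23
= 1


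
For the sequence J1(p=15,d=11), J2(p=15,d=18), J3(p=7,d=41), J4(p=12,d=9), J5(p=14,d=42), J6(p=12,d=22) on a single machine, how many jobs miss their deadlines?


Completion vs due date:
  J1: C=15, d=11 → TARDY
  J2: C=30, d=18 → TARDY
  J3: C=37, d=41 → on time
  J4: C=49, d=9 → TARDY
  J5: C=63, d=42 → TARDY
  J6: C=75, d=22 → TARDY
Tardy jobs: J1, J2, J4, J5, J6
Count = 5
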